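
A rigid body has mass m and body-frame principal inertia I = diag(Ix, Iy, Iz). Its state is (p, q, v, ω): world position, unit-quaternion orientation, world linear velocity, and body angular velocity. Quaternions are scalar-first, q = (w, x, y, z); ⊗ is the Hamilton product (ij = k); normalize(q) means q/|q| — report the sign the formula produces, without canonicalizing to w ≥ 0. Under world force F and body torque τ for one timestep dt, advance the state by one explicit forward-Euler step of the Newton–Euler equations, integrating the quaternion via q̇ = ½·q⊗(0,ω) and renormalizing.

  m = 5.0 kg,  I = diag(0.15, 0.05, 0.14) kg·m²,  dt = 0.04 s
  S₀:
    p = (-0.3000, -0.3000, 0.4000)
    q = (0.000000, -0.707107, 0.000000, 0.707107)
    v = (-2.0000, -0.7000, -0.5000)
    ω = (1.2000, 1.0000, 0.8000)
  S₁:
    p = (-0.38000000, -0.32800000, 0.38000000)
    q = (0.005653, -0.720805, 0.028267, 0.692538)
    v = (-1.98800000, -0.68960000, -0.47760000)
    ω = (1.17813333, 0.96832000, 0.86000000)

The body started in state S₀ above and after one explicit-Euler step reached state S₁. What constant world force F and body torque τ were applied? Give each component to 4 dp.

F = (1.5000, 1.3000, 2.8000)
τ = (-0.0100, -0.0300, 0.0900)

Δω = ω₁−ω₀ = (-0.02186667, -0.03168000, 0.06000000)
I·α + gyro = (-0.0100, -0.0300, 0.0900)
Δv = v₁−v₀ = (0.01200000, 0.01040000, 0.02240000)
applied force F = (1.5000, 1.3000, 2.8000)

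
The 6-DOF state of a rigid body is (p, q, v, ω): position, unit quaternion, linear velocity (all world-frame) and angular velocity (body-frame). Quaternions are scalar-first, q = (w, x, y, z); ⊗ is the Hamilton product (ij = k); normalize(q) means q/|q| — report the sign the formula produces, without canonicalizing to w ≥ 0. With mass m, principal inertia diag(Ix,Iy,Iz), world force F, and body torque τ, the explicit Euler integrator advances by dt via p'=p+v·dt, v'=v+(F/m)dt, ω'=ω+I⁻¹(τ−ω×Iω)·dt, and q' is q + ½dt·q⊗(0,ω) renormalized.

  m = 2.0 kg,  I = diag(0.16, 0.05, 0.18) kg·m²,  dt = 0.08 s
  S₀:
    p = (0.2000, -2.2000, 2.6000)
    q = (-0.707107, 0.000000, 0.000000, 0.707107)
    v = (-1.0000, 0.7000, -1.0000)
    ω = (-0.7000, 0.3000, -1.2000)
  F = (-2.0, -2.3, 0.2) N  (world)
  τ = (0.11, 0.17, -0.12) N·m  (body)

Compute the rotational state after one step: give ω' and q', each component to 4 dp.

ω' = (-0.6216, 0.5989, -1.2636)
q' = (-0.6721, 0.0113, -0.0282, 0.7399)

(τ − ω×Iω)/I = (0.9800, 3.7360, -0.7950)
new body rate ω' = (-0.6216, 0.5989, -1.2636)
Hamilton product q⊗(0,ω) = (0.8485284, 0.2828428, -0.7071070, 0.8485284)
updated quaternion q' = (-0.6721, 0.0113, -0.0282, 0.7399)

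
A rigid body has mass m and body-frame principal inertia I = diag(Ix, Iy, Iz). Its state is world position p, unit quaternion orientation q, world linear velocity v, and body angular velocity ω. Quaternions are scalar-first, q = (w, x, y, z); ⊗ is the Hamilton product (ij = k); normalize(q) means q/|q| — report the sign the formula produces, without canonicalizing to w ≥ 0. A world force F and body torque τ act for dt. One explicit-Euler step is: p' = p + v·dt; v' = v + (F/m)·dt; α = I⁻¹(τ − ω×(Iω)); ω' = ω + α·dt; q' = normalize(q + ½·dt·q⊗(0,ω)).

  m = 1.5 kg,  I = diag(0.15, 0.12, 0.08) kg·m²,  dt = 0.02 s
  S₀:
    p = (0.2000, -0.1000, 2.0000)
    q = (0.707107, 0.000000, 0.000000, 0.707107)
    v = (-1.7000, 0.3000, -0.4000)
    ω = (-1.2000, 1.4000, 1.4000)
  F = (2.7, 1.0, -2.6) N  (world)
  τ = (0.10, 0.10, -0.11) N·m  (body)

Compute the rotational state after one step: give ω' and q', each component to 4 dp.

(τ − ω×Iω)/I = (1.1893, 1.8133, -2.0050)
ω + α·dt = (-1.1762, 1.4363, 1.3599)
Hamilton product q⊗(0,ω) = (-0.9899498, -1.8384782, 0.1414214, 0.9899498)
updated quaternion q' = (0.6970, -0.0184, 0.0014, 0.7168)

ω' = (-1.1762, 1.4363, 1.3599)
q' = (0.6970, -0.0184, 0.0014, 0.7168)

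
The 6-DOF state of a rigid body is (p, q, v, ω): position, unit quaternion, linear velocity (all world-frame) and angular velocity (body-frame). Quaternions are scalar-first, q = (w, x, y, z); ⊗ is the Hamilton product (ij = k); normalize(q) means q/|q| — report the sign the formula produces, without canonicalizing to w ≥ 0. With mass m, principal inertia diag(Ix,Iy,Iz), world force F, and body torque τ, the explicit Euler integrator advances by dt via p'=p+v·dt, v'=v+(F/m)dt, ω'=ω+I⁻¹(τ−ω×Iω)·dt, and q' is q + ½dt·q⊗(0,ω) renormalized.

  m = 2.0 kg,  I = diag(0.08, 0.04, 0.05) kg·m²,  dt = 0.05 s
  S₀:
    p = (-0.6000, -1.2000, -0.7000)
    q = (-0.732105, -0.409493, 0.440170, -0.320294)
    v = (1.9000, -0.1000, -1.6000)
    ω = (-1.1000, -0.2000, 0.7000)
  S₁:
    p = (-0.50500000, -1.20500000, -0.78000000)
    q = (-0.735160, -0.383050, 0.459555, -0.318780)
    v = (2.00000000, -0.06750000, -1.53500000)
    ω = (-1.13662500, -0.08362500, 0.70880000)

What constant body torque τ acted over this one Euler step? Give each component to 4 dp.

τ = (-0.0600, 0.0700, 0.0000)

Δω = ω₁−ω₀ = (-0.03662500, 0.11637500, 0.00880000)
precession coupling = (-0.0014, -0.0231, -0.0088)
applied torque τ = (-0.0600, 0.0700, 0.0000)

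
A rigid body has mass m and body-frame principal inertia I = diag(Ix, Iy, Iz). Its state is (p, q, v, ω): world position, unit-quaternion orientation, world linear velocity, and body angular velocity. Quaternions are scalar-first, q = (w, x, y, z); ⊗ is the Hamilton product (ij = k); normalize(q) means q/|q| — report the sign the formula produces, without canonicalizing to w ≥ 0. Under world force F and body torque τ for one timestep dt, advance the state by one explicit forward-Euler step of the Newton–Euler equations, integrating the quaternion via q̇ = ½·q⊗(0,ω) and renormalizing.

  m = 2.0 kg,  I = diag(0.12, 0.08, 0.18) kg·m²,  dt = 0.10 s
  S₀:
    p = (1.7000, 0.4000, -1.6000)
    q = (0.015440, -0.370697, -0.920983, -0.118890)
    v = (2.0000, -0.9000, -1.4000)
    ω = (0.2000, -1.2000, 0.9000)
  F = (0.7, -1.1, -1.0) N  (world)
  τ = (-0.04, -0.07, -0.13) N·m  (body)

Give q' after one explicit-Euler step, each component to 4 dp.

q⊗(0,ω) = (-0.9240392, -0.9684647, 0.2913213, 0.6429290)
q + ½dt·q⊗(0,ω), renormalized = (-0.0307, -0.4179, -0.9038, -0.0865)

q' = (-0.0307, -0.4179, -0.9038, -0.0865)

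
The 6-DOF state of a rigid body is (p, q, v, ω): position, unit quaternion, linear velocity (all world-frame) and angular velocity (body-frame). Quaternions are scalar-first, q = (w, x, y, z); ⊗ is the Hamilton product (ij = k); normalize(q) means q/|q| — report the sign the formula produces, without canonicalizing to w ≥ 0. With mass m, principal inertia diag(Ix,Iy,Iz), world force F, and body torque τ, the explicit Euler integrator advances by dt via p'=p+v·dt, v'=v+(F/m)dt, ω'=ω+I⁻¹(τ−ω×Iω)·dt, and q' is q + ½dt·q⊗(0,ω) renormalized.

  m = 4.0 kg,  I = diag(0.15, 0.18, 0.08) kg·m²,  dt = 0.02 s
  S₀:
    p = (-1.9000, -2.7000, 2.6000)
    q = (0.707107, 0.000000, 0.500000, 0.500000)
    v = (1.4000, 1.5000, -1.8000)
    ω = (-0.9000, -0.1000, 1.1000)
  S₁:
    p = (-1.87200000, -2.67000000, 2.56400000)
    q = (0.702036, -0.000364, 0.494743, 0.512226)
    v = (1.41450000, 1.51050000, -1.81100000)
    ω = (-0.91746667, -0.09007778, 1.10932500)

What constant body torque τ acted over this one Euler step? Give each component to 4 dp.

Δω = ω₁−ω₀ = (-0.01746667, 0.00992222, 0.00932500)
ω₀×(Iω₀) = (0.0110, -0.0693, 0.0027)
τ = I·(Δω/dt) + ω₀×(Iω₀) = (-0.1200, 0.0200, 0.0400)

τ = (-0.1200, 0.0200, 0.0400)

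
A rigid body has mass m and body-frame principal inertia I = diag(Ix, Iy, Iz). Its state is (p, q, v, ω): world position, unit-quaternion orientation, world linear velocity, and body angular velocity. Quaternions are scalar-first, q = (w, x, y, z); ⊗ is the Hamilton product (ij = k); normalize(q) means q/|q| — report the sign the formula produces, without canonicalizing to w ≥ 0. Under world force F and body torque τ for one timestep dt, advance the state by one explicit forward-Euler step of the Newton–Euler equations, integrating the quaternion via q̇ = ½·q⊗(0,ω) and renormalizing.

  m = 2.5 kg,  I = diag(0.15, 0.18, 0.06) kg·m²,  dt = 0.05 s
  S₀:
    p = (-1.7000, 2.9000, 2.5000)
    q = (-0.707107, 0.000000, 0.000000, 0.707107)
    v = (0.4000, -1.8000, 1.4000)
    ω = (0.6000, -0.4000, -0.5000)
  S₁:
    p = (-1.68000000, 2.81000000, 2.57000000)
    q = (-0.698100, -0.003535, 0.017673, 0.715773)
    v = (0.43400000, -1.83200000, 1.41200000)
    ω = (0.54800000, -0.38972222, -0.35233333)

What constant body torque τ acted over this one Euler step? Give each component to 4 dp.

rate change Δω = (-0.05200000, 0.01027778, 0.14766667)
gyro term ω₀×Iω₀ = (-0.0240, -0.0270, -0.0072)
I·α + gyro = (-0.1800, 0.0100, 0.1700)

τ = (-0.1800, 0.0100, 0.1700)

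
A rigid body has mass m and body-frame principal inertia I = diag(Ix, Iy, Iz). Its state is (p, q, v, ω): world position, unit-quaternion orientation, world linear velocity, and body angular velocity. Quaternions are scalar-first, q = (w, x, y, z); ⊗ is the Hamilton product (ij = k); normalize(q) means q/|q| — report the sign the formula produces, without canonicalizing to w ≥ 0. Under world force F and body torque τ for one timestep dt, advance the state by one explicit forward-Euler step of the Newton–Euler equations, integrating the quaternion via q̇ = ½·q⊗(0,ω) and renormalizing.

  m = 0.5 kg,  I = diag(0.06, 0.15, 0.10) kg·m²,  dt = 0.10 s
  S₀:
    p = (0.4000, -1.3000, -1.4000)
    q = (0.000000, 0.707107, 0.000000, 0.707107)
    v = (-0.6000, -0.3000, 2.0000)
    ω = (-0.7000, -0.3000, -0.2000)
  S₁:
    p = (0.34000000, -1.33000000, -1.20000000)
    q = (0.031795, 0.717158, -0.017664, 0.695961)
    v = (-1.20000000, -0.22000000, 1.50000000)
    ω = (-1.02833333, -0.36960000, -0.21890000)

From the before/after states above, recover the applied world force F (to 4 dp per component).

Δv = v₁−v₀ = (-0.60000000, 0.08000000, -0.50000000)
m·(v₁−v₀)/dt = (-3.0000, 0.4000, -2.5000)

F = (-3.0000, 0.4000, -2.5000)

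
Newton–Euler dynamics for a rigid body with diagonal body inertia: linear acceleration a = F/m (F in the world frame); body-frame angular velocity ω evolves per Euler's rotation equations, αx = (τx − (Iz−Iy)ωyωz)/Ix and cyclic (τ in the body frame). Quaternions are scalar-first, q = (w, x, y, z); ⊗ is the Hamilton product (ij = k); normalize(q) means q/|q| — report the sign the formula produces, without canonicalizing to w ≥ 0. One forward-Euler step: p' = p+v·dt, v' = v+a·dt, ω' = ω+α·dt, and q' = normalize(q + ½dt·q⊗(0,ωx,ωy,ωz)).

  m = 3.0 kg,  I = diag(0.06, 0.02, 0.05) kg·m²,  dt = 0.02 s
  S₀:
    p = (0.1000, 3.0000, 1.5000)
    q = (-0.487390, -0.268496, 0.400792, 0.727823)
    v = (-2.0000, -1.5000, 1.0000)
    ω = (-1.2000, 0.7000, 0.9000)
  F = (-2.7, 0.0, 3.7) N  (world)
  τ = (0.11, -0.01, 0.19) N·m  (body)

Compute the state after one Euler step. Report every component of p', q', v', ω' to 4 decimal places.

p' = (0.0600, 2.9700, 1.5200)
q' = (-0.4999, -0.2641, 0.3910, 0.7263)
v' = (-2.0180, -1.5000, 1.0247)
ω' = (-1.1696, 0.7008, 0.9626)

linear accel F/m = (-0.9000, 0.0000, 1.2333)
p' = p + v·dt = (0.0600, 2.9700, 1.5200)
new velocity v' = (-2.0180, -1.5000, 1.0247)
angular accel α = (1.5183, 0.0400, 3.1280)
ω + α·dt = (-1.1696, 0.7008, 0.9626)
Hamilton product q⊗(0,ω) = (-1.2577903, 0.4361047, -0.9729142, -0.1456478)
updated quaternion q' = (-0.4999, -0.2641, 0.3910, 0.7263)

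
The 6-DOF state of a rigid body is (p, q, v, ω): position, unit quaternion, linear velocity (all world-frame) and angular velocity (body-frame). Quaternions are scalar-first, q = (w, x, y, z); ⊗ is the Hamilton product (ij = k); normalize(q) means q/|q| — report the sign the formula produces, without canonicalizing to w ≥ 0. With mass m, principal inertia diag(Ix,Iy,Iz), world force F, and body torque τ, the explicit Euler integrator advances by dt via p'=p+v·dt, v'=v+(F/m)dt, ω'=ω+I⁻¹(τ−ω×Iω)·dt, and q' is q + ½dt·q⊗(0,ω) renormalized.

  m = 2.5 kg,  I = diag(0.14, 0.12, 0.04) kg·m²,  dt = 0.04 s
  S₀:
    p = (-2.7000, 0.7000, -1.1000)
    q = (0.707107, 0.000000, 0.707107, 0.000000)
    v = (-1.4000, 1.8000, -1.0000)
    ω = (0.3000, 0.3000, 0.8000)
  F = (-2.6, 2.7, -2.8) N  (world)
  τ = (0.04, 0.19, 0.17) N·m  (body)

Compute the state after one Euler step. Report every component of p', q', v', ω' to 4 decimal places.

p' = (-2.7560, 0.7720, -1.1400)
q' = (0.7027, 0.0156, 0.7112, 0.0071)
v' = (-1.4416, 1.8432, -1.0448)
ω' = (0.3169, 0.3553, 0.9718)

new position p' = (-2.7560, 0.7720, -1.1400)
new velocity v' = (-1.4416, 1.8432, -1.0448)
α = I⁻¹(τ − ω×Iω) = (0.4229, 1.3833, 4.2950)
ω + α·dt = (0.3169, 0.3553, 0.9718)
Hamilton product q⊗(0,ω) = (-0.2121321, 0.7778177, 0.2121321, 0.3535535)
q + ½dt·q⊗(0,ω), renormalized = (0.7027, 0.0156, 0.7112, 0.0071)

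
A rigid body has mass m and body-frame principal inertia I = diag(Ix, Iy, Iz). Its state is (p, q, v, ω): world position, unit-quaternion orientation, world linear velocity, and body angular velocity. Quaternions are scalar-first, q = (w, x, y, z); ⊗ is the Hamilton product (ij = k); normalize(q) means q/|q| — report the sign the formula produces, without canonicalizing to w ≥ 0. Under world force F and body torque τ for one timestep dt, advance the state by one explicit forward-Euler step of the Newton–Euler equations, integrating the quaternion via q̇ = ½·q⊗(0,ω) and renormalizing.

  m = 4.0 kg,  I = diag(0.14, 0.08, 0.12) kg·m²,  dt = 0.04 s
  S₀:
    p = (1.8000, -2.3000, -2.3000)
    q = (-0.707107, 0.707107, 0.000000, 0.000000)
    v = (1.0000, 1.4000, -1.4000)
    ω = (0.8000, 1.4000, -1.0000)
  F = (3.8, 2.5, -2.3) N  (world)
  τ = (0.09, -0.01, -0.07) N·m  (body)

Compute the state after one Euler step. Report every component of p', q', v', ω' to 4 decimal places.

(τ − ω×Iω)/I = (1.0429, 0.0750, -0.0233)
ω + α·dt = (0.8417, 1.4030, -1.0009)
Hamilton product q⊗(0,ω) = (-0.5656856, -0.5656856, -0.2828428, 1.6970568)
q' = normalize(q + ½dt·q⊗(0,ω)) = (-0.7179, 0.6953, -0.0057, 0.0339)
p' = p + v·dt = (1.8400, -2.2440, -2.3560)
v' = v + a·dt = (1.0380, 1.4250, -1.4230)

p' = (1.8400, -2.2440, -2.3560)
q' = (-0.7179, 0.6953, -0.0057, 0.0339)
v' = (1.0380, 1.4250, -1.4230)
ω' = (0.8417, 1.4030, -1.0009)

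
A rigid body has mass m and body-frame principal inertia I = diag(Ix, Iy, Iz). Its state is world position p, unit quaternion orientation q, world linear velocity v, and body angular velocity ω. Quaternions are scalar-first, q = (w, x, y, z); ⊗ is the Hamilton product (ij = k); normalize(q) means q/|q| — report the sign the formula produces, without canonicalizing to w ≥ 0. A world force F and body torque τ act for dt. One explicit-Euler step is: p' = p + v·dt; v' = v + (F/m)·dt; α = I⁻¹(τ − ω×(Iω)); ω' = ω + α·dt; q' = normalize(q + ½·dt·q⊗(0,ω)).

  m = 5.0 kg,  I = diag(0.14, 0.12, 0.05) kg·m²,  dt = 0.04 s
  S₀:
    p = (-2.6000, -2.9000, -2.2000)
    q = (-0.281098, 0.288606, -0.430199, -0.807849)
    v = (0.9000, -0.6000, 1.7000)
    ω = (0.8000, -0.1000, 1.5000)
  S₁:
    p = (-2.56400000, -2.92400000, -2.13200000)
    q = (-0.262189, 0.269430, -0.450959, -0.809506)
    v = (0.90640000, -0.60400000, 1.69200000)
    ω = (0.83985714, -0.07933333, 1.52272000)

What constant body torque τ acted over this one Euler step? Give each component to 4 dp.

τ = (0.1500, 0.1700, 0.0300)

ω₁ − ω₀ = (0.03985714, 0.02066667, 0.02272000)
I·α + gyro = (0.1500, 0.1700, 0.0300)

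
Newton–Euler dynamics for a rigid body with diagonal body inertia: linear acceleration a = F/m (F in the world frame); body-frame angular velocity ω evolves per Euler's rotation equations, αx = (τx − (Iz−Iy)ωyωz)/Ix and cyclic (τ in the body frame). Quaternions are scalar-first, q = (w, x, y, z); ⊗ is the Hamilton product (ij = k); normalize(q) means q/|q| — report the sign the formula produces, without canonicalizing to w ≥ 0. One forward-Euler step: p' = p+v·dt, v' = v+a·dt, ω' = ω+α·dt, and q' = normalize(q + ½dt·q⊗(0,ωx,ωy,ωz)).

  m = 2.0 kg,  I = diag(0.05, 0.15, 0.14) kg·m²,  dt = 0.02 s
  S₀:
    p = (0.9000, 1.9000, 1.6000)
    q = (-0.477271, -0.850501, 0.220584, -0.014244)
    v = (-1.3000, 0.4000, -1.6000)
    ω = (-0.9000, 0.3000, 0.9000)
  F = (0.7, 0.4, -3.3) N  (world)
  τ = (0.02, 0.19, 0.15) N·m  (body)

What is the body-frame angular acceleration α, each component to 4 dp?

α = (0.4540, 0.7807, 1.2643)

precession coupling ω×(Iω) = (-0.0027, 0.0729, -0.0270)
(τ − ω×Iω)/I = (0.4540, 0.7807, 1.2643)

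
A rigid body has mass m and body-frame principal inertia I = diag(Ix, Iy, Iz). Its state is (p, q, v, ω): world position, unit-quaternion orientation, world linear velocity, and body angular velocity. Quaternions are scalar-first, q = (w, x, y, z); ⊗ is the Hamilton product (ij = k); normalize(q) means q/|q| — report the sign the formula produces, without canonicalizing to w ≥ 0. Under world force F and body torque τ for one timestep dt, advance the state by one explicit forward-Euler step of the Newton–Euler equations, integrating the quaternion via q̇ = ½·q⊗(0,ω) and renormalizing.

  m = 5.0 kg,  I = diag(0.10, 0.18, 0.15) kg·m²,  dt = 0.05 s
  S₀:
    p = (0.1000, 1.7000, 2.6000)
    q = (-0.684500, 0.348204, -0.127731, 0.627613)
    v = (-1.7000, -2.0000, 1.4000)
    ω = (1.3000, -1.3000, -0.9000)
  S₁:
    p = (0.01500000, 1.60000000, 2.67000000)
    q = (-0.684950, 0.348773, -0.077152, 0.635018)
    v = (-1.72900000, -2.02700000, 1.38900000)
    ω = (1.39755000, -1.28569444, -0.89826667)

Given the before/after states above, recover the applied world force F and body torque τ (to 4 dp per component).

F = (-2.9000, -2.7000, -1.1000)
τ = (0.1600, 0.1100, -0.1300)

Δv = v₁−v₀ = (-0.02900000, -0.02700000, -0.01100000)
F = m·Δv/dt = (-2.9000, -2.7000, -1.1000)
ω₁ − ω₀ = (0.09755000, 0.01430556, 0.00173333)
I·α + gyro = (0.1600, 0.1100, -0.1300)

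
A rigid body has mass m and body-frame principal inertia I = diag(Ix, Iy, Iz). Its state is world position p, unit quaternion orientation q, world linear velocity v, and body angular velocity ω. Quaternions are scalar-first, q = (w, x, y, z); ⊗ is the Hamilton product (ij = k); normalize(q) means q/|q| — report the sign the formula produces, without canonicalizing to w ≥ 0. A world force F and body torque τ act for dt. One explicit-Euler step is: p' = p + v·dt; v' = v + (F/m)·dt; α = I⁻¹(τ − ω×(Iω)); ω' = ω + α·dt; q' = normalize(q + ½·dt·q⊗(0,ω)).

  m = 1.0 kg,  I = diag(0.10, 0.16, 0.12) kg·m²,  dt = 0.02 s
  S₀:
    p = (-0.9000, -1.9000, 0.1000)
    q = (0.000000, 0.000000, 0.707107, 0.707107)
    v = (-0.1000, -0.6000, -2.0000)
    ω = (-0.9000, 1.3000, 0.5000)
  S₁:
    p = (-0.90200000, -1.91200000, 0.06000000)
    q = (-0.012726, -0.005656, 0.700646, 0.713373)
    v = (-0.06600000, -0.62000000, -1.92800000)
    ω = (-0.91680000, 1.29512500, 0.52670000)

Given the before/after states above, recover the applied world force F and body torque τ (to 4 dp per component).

F = (1.7000, -1.0000, 3.6000)
τ = (-0.1100, -0.0300, 0.0900)

rate change Δω = (-0.01680000, -0.00487500, 0.02670000)
τ = I·(Δω/dt) + ω₀×(Iω₀) = (-0.1100, -0.0300, 0.0900)
Δv = v₁−v₀ = (0.03400000, -0.02000000, 0.07200000)
m·(v₁−v₀)/dt = (1.7000, -1.0000, 3.6000)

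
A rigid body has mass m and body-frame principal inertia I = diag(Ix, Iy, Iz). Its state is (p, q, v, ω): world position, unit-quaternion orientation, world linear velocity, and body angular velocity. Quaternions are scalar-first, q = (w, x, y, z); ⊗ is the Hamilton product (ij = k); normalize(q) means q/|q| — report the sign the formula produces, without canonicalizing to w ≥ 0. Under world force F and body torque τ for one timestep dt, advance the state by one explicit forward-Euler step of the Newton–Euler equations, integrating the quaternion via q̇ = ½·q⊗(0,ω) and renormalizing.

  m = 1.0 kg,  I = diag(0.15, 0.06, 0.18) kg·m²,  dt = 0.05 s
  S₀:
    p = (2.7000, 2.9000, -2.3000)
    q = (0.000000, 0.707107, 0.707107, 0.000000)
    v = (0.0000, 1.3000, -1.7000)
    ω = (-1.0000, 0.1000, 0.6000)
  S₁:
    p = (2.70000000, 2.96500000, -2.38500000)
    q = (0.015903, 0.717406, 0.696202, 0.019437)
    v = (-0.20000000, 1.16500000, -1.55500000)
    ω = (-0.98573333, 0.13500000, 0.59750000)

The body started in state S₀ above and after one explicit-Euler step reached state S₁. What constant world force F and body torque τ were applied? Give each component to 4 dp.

F = (-4.0000, -2.7000, 2.9000)
τ = (0.0500, 0.0600, 0.0000)

v₁ − v₀ = (-0.20000000, -0.13500000, 0.14500000)
F = m·Δv/dt = (-4.0000, -2.7000, 2.9000)
ω₁ − ω₀ = (0.01426667, 0.03500000, -0.00250000)
applied torque τ = (0.0500, 0.0600, 0.0000)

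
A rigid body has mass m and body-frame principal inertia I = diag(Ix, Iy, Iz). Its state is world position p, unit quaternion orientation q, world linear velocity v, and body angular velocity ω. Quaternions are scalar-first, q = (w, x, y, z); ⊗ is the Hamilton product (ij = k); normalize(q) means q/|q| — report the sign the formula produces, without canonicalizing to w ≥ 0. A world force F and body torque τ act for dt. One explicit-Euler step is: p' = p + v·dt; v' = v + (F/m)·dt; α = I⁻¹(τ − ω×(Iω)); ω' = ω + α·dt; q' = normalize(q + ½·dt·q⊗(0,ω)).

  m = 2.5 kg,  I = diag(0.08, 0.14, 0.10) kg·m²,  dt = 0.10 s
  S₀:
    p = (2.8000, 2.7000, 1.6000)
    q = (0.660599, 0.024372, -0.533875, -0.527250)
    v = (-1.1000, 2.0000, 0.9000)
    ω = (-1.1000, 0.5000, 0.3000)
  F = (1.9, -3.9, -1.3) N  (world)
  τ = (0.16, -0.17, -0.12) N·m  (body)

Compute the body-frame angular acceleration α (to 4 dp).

gyro term ω×Iω = (-0.0060, 0.0066, -0.0330)
(τ − ω×Iω)/I = (2.0750, -1.2614, -0.8700)

α = (2.0750, -1.2614, -0.8700)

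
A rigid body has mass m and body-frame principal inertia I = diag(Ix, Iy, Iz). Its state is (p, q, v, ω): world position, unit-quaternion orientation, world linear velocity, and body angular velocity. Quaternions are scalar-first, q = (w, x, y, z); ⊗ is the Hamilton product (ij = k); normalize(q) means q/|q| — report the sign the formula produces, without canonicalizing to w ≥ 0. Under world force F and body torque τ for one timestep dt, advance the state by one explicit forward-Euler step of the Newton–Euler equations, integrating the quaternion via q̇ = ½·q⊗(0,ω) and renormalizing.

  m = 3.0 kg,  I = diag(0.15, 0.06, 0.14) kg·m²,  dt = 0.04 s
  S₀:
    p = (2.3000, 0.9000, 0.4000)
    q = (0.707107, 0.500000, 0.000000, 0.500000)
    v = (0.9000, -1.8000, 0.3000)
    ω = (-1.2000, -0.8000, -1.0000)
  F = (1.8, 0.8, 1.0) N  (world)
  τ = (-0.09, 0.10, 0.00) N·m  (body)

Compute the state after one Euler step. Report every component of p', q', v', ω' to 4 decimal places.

precession coupling ω×(Iω) = (0.0640, 0.0120, -0.0864)
angular accel α = (-1.0267, 1.4667, 0.6171)
ω' = ω + α·dt = (-1.2411, -0.7413, -0.9753)
Hamilton product q⊗(0,ω) = (1.1000000, -0.4485284, -0.6656856, -1.1071070)
q' = normalize(q + ½dt·q⊗(0,ω)) = (0.7287, 0.4907, -0.0133, 0.4776)
p' = p + v·dt = (2.3360, 0.8280, 0.4120)
v + (F/m)dt = (0.9240, -1.7893, 0.3133)

p' = (2.3360, 0.8280, 0.4120)
q' = (0.7287, 0.4907, -0.0133, 0.4776)
v' = (0.9240, -1.7893, 0.3133)
ω' = (-1.2411, -0.7413, -0.9753)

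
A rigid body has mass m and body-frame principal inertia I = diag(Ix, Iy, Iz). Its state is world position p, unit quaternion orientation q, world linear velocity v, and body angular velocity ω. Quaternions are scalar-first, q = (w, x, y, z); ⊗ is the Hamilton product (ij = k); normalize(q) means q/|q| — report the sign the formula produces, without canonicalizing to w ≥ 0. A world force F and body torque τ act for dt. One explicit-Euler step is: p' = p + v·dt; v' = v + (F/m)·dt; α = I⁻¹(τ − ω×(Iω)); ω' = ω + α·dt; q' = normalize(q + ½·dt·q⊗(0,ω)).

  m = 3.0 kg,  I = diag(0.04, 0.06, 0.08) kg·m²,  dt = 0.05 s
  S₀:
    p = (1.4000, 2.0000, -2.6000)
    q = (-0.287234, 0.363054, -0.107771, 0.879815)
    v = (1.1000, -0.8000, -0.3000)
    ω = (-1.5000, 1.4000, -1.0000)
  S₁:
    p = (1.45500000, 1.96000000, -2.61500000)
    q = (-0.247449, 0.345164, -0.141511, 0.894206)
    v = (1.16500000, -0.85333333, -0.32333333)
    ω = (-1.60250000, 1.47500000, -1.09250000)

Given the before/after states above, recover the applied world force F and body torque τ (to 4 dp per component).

Δv = v₁−v₀ = (0.06500000, -0.05333333, -0.02333333)
applied force F = (3.9000, -3.2000, -1.4000)
ω₁ − ω₀ = (-0.10250000, 0.07500000, -0.09250000)
applied torque τ = (-0.1100, 0.0300, -0.1900)

F = (3.9000, -3.2000, -1.4000)
τ = (-0.1100, 0.0300, -0.1900)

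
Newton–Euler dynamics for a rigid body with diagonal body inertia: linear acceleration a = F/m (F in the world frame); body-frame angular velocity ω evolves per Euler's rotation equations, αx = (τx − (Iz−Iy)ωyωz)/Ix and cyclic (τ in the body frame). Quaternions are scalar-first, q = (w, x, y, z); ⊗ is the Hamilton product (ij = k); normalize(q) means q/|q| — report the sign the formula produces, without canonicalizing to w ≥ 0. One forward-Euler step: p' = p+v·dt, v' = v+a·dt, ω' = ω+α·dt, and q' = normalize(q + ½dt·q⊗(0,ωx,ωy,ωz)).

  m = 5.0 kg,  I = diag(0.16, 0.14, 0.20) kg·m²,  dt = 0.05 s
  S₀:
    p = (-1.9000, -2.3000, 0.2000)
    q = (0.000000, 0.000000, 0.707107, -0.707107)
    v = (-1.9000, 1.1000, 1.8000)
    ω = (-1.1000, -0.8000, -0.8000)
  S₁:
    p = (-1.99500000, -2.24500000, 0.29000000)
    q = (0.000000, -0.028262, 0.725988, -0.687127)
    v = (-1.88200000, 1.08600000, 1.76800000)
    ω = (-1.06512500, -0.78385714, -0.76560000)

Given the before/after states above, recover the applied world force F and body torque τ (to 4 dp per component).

F = (1.8000, -1.4000, -3.2000)
τ = (0.1500, 0.0100, 0.1200)

ω₁ − ω₀ = (0.03487500, 0.01614286, 0.03440000)
ω₀×(Iω₀) = (0.0384, -0.0352, -0.0176)
τ = I·(Δω/dt) + ω₀×(Iω₀) = (0.1500, 0.0100, 0.1200)
Δv = v₁−v₀ = (0.01800000, -0.01400000, -0.03200000)
applied force F = (1.8000, -1.4000, -3.2000)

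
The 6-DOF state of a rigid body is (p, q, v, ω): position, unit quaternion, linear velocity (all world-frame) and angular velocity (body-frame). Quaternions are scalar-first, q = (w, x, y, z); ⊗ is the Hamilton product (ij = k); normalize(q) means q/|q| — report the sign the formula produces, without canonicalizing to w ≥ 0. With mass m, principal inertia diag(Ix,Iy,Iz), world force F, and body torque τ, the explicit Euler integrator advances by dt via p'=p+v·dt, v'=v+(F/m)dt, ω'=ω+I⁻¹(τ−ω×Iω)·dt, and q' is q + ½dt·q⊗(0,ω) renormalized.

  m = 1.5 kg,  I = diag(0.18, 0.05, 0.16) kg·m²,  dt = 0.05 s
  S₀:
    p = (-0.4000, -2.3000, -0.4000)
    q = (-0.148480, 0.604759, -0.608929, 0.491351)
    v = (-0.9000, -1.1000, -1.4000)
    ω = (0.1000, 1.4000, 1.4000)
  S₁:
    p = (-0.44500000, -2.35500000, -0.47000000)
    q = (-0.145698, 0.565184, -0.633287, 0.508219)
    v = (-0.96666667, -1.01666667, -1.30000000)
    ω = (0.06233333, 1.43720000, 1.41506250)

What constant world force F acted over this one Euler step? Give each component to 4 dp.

Δv = v₁−v₀ = (-0.06666667, 0.08333333, 0.10000000)
applied force F = (-2.0000, 2.5000, 3.0000)

F = (-2.0000, 2.5000, 3.0000)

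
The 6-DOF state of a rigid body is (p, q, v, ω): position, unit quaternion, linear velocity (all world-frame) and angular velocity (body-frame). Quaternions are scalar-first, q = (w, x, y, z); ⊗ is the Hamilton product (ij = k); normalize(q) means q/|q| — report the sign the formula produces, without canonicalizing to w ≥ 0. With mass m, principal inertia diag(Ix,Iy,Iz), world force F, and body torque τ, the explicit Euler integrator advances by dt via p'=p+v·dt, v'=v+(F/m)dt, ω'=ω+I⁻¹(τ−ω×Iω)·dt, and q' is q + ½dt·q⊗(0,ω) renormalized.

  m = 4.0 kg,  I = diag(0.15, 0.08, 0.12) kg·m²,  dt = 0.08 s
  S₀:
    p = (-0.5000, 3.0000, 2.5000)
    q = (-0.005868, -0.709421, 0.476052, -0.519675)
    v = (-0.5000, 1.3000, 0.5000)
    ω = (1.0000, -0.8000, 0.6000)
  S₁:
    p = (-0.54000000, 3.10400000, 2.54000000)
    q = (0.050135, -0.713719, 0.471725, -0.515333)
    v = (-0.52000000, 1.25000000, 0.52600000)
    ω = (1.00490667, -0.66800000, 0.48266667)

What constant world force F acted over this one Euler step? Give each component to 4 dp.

F = (-1.0000, -2.5000, 1.3000)

v₁ − v₀ = (-0.02000000, -0.05000000, 0.02600000)
F = m·Δv/dt = (-1.0000, -2.5000, 1.3000)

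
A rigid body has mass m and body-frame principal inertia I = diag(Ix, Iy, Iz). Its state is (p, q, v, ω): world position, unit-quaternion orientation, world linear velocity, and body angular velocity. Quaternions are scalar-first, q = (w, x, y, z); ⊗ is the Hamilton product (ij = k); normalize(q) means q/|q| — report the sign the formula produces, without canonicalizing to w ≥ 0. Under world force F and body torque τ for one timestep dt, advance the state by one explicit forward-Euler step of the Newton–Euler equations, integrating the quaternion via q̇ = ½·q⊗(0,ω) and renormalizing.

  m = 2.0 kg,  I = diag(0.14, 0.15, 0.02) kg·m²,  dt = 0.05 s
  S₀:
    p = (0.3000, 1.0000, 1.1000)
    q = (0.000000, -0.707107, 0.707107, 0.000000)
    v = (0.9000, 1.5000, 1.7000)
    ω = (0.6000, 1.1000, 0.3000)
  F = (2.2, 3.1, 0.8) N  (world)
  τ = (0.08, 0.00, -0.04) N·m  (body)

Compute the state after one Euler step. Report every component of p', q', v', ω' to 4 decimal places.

p + v·dt = (0.3450, 1.0750, 1.1850)
new velocity v' = (0.9550, 1.5775, 1.7200)
gyro term ω×Iω = (-0.0429, 0.0216, 0.0066)
(τ − ω×Iω)/I = (0.8779, -0.1440, -2.3300)
ω' = ω + α·dt = (0.6439, 1.0928, 0.1835)
Hamilton product q⊗(0,ω) = (-0.3535535, 0.2121321, 0.2121321, -1.2020819)
updated quaternion q' = (-0.0088, -0.7014, 0.7120, -0.0300)

p' = (0.3450, 1.0750, 1.1850)
q' = (-0.0088, -0.7014, 0.7120, -0.0300)
v' = (0.9550, 1.5775, 1.7200)
ω' = (0.6439, 1.0928, 0.1835)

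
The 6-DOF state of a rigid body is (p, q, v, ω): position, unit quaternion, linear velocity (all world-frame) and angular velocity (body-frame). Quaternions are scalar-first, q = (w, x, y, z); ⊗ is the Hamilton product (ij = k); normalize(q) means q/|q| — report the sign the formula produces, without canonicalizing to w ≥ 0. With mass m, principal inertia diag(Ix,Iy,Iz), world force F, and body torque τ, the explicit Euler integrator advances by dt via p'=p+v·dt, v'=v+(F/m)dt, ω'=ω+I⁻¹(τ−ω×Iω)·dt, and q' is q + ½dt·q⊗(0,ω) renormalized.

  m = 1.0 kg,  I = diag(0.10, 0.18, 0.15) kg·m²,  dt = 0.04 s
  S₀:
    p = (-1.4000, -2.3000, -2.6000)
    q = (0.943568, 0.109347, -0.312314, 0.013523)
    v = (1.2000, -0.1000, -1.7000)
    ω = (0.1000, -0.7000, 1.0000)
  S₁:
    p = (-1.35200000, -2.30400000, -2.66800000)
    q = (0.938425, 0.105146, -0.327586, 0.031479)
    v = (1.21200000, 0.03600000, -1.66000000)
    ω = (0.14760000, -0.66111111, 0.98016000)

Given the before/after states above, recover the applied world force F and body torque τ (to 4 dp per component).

Δv = v₁−v₀ = (0.01200000, 0.13600000, 0.04000000)
F = m·Δv/dt = (0.3000, 3.4000, 1.0000)
Δω = ω₁−ω₀ = (0.04760000, 0.03888889, -0.01984000)
I·α + gyro = (0.1400, 0.1700, -0.0800)

F = (0.3000, 3.4000, 1.0000)
τ = (0.1400, 0.1700, -0.0800)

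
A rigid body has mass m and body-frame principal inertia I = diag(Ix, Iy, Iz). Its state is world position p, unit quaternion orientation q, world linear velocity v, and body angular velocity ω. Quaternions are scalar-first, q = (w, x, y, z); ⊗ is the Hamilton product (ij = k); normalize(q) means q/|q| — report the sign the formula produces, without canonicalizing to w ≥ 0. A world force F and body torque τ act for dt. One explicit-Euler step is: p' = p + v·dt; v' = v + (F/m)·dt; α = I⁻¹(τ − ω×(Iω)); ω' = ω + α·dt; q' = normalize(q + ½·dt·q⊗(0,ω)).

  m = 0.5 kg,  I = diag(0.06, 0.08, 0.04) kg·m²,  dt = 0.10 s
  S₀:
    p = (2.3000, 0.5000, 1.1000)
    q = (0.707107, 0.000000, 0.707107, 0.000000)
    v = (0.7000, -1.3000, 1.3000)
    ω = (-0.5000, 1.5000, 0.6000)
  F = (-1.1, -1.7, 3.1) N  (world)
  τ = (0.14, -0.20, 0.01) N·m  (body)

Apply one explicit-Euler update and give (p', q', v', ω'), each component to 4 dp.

p' = (2.3700, 0.3700, 1.2300)
q' = (0.6517, 0.0035, 0.7574, 0.0388)
v' = (0.4800, -1.6400, 1.9200)
ω' = (-0.2067, 1.2575, 0.6625)

a = F/m = (-2.2000, -3.4000, 6.2000)
p' = p + v·dt = (2.3700, 0.3700, 1.2300)
v + (F/m)dt = (0.4800, -1.6400, 1.9200)
ω×(Iω) gyroscopic = (-0.0360, -0.0060, -0.0150)
(τ − ω×Iω)/I = (2.9333, -2.4250, 0.6250)
ω' = ω + α·dt = (-0.2067, 1.2575, 0.6625)
Hamilton product q⊗(0,ω) = (-1.0606605, 0.0707107, 1.0606605, 0.7778177)
updated quaternion q' = (0.6517, 0.0035, 0.7574, 0.0388)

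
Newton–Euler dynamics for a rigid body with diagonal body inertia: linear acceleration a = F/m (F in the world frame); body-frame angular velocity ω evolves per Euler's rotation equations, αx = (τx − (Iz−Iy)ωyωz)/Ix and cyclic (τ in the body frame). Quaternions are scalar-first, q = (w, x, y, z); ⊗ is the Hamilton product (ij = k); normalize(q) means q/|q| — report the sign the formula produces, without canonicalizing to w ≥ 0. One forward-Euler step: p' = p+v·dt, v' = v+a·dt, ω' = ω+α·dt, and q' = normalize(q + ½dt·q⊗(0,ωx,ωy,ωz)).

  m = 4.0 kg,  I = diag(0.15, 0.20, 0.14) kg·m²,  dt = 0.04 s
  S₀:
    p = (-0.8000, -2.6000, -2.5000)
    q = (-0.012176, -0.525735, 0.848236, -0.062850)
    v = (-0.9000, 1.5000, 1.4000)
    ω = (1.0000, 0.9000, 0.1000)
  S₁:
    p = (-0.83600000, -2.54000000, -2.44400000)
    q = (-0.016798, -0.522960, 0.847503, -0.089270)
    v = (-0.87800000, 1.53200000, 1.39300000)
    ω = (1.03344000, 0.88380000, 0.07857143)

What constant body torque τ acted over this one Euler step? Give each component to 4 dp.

τ = (0.1200, -0.0800, -0.0300)

rate change Δω = (0.03344000, -0.01620000, -0.02142857)
I·α + gyro = (0.1200, -0.0800, -0.0300)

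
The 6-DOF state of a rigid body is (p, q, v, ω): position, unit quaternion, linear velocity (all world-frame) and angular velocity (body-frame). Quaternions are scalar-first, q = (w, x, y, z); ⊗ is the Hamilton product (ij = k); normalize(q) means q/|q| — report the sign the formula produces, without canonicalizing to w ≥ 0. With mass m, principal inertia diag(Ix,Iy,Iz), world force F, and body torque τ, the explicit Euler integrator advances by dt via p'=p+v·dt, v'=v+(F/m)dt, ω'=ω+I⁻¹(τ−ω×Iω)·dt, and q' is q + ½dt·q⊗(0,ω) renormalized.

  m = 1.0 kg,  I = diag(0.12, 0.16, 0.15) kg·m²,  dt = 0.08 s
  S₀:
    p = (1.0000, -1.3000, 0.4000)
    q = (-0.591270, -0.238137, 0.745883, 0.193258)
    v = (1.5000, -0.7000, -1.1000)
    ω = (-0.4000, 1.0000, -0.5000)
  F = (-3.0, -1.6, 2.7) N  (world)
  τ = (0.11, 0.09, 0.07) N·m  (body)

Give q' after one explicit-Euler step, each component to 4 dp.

q' = (-0.6204, -0.2510, 0.7136, 0.2073)

Hamilton product q⊗(0,ω) = (-0.7445088, -0.3296915, -0.7876417, 0.3558512)
q' = normalize(q + ½dt·q⊗(0,ω)) = (-0.6204, -0.2510, 0.7136, 0.2073)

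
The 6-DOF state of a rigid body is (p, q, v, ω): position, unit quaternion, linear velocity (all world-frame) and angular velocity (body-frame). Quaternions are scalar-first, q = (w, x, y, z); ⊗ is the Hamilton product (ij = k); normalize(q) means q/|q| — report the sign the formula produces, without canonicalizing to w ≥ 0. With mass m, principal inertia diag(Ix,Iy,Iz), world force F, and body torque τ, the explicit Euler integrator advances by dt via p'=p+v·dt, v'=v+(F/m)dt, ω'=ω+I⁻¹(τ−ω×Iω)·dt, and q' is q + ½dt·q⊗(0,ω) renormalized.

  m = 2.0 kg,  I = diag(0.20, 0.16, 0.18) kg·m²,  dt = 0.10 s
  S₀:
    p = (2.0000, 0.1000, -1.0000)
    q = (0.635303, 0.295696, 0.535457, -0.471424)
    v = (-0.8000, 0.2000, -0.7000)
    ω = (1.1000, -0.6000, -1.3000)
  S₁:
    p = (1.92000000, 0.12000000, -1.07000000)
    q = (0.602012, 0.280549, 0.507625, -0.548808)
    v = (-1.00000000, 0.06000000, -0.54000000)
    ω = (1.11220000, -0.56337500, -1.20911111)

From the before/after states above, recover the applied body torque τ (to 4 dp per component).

τ = (0.0400, 0.0300, 0.1900)

Δω = ω₁−ω₀ = (0.01220000, 0.03662500, 0.09088889)
ω₀×(Iω₀) = (0.0156, -0.0286, 0.0264)
τ = I·(Δω/dt) + ω₀×(Iω₀) = (0.0400, 0.0300, 0.1900)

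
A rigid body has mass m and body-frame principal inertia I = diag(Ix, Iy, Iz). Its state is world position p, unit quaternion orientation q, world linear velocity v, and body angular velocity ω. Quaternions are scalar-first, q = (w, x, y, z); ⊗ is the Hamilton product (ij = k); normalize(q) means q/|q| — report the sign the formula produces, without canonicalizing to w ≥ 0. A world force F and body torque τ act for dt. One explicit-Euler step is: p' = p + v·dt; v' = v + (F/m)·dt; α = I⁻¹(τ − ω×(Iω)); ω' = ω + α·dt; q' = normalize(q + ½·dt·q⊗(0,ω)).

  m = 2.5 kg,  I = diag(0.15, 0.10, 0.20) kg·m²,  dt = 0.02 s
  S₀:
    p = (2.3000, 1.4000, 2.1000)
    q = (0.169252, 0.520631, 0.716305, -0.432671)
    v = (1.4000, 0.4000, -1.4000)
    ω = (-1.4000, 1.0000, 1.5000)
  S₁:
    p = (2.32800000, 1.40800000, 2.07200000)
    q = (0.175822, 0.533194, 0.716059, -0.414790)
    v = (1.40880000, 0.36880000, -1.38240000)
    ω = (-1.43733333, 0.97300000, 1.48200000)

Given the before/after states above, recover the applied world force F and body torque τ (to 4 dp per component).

velocity change Δv = (0.00880000, -0.03120000, 0.01760000)
applied force F = (1.1000, -3.9000, 2.2000)
rate change Δω = (-0.03733333, -0.02700000, -0.01800000)
I·α + gyro = (-0.1300, -0.0300, -0.1100)

F = (1.1000, -3.9000, 2.2000)
τ = (-0.1300, -0.0300, -0.1100)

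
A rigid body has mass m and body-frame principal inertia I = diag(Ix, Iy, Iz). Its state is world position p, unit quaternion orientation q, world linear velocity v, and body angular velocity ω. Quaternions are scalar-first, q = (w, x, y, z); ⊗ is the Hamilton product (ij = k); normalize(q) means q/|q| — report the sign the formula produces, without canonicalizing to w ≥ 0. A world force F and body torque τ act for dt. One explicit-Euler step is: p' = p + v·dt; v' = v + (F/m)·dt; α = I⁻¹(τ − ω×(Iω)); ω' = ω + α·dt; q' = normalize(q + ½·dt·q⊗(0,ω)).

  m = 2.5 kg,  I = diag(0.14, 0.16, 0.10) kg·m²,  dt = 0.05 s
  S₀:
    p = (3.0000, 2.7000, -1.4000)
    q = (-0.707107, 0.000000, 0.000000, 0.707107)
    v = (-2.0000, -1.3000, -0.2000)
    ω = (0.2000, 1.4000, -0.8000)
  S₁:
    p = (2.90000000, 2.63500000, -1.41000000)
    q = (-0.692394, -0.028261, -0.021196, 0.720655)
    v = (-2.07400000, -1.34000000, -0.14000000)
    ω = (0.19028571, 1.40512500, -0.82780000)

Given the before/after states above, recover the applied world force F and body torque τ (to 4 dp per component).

F = (-3.7000, -2.0000, 3.0000)
τ = (0.0400, 0.0100, -0.0500)

velocity change Δv = (-0.07400000, -0.04000000, 0.06000000)
F = m·Δv/dt = (-3.7000, -2.0000, 3.0000)
Δω = ω₁−ω₀ = (-0.00971429, 0.00512500, -0.02780000)
precession coupling = (0.0672, -0.0064, 0.0056)
τ = I·(Δω/dt) + ω₀×(Iω₀) = (0.0400, 0.0100, -0.0500)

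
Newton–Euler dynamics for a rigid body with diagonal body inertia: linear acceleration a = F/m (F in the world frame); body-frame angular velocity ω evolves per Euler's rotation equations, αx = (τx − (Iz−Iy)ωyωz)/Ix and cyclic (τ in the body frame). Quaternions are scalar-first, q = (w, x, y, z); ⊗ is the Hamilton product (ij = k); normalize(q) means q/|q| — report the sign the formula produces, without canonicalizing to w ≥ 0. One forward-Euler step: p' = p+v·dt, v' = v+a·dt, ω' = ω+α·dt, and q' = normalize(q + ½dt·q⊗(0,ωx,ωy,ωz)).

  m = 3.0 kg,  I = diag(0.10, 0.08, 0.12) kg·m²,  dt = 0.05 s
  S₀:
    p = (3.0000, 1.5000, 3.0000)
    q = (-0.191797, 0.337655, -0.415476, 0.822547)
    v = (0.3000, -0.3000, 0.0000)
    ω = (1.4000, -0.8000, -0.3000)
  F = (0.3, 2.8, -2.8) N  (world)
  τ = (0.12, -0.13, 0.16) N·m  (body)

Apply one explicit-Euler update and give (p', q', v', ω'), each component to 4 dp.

p' = (3.0150, 1.4850, 3.0000)
q' = (-0.2056, 0.3502, -0.3800, 0.8311)
v' = (0.3050, -0.2533, -0.0467)
ω' = (1.4552, -0.8865, -0.2427)

linear accel F/m = (0.1000, 0.9333, -0.9333)
new position p' = (3.0150, 1.4850, 3.0000)
v + (F/m)dt = (0.3050, -0.2533, -0.0467)
gyro term ω×Iω = (0.0096, 0.0084, 0.0224)
angular accel α = (1.1040, -1.7300, 1.1467)
ω' = ω + α·dt = (1.4552, -0.8865, -0.2427)
Hamilton product q⊗(0,ω) = (-0.5583337, 0.5141646, 1.4062999, 0.3690815)
q + ½dt·q⊗(0,ω), renormalized = (-0.2056, 0.3502, -0.3800, 0.8311)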